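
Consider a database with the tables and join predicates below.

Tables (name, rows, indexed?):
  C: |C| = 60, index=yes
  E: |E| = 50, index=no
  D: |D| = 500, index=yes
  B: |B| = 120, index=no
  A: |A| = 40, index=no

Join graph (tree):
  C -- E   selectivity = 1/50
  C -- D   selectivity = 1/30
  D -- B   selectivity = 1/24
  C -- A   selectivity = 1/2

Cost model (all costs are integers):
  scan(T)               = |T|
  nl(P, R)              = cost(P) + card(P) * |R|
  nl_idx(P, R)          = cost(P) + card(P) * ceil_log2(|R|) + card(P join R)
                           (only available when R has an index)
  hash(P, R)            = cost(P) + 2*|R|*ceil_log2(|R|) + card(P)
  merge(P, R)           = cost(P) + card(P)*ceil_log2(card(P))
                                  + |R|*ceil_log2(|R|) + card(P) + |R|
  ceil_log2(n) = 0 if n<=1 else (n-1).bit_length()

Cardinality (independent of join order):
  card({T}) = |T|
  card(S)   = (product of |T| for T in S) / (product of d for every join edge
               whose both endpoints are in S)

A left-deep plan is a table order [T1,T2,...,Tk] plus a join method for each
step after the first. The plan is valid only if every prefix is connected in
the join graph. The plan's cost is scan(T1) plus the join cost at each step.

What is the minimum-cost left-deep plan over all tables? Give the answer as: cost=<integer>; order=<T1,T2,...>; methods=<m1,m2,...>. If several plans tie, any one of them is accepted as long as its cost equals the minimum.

Selinger DP (subsets sized 1..n):
  {C}: scan cost=60, card=60
  {E}: scan cost=50, card=50
  {D}: scan cost=500, card=500
  {B}: scan cost=120, card=120
  {A}: scan cost=40, card=40
  {CE}: card=60; try (C,nl_idx)→410, (E,hash)→720, (C,hash)→820, (C,merge)→820, (E,merge)→830, (C,nl)→3050 …(+1); best=410 via (C,nl_idx)
  {CD}: card=1000; try (D,nl_idx)→1600, (C,hash)→1720, (C,nl_idx)→4500, (D,merge)→5480, (C,merge)→5920, (D,hash)→9120 …(+2); best=1600 via (D,nl_idx)
  {AC}: card=1200; try (A,hash)→600, (C,merge)→740, (A,merge)→760, (C,hash)→800, (C,nl_idx)→1480, (C,nl)→2440 …(+1); best=600 via (A,hash)
  {BD}: card=2500; try (B,hash)→2680, (D,nl_idx)→3700, (D,merge)→6080, (B,merge)→6460, (D,hash)→9240, (D,nl)→60120 …(+1); best=2680 via (B,hash)
  {CDE}: card=1000; try (D,nl_idx)→1950, (E,hash)→3200, (D,merge)→5830, (D,hash)→9470, (E,merge)→12950, (D,nl)→30410 …(+1); best=1950 via (D,nl_idx)
  {ACE}: card=1200; try (A,hash)→950, (A,merge)→1110, (E,hash)→2400, (A,nl)→2810, (E,merge)→15350, (E,nl)→60600; best=950 via (A,hash)
  {BCD}: card=5000; try (B,hash)→4280, (C,hash)→5900, (B,merge)→13560, (C,nl_idx)→22680, (C,merge)→35600, (B,nl)→121600 …(+1); best=4280 via (B,hash)
  {ACD}: card=20000; try (A,hash)→3080, (D,hash)→10800, (A,merge)→12880, (D,merge)→20000, (D,nl_idx)→31400, (A,nl)→41600 …(+1); best=3080 via (A,hash)
  {BCDE}: card=5000; try (B,hash)→4630, (E,hash)→9880, (B,merge)→13910, (E,merge)→74630, (B,nl)→121950, (E,nl)→254280; best=4630 via (B,hash)
  {ACDE}: card=20000; try (A,hash)→3430, (D,hash)→11150, (A,merge)→13230, (D,merge)→20350, (E,hash)→23680, (D,nl_idx)→31750 …(+4); best=3430 via (A,hash)
  {ABCD}: card=100000; try (A,hash)→9760, (B,hash)→24760, (A,merge)→74560, (A,nl)→204280, (B,merge)→324040, (B,nl)→2403080; best=9760 via (A,hash)
  {ABCDE}: card=100000; try (A,hash)→10110, (B,hash)→25110, (A,merge)→74910, (E,hash)→110360, (A,nl)→204630, (B,merge)→324390 …(+3); best=10110 via (A,hash)

cost=10110; order=E,C,D,B,A; methods=nl_idx,nl_idx,hash,hash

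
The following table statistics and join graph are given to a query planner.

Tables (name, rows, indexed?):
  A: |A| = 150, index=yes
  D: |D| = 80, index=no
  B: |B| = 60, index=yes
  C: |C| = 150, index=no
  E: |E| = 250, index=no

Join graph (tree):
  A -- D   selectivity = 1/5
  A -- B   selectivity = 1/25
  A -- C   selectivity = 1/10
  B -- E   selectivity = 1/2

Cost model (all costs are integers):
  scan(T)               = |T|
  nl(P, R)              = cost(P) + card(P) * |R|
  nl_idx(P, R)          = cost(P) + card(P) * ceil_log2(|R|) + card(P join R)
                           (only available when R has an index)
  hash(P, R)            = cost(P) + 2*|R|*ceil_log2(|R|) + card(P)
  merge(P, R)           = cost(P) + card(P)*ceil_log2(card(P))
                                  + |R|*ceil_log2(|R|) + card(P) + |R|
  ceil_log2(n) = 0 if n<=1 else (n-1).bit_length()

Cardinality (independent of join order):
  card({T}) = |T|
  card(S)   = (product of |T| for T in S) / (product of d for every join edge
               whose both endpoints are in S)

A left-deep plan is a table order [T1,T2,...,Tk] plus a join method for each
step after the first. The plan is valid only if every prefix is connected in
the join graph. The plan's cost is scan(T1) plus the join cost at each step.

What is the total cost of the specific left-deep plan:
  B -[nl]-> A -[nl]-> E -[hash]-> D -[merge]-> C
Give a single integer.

15266530

step 1: scan B: cost=60, card=60
step 2: join A via nl
    card(P join A) = 60*150/(25) = 360
    cost = 60 + 60*150 = 9060
step 3: join E via nl
    card(P join E) = 360*250/(2) = 45000
    cost = 9060 + 360*250 = 99060
step 4: join D via hash
    card(P join D) = 45000*80/(5) = 720000
    cost = 99060 + 2*80*7 + 45000 = 145180
step 5: join C via merge
    card(P join C) = 720000*150/(10) = 10800000
    cost = 145180 + 720000*20 + 150*8 + 720000 + 150 = 15266530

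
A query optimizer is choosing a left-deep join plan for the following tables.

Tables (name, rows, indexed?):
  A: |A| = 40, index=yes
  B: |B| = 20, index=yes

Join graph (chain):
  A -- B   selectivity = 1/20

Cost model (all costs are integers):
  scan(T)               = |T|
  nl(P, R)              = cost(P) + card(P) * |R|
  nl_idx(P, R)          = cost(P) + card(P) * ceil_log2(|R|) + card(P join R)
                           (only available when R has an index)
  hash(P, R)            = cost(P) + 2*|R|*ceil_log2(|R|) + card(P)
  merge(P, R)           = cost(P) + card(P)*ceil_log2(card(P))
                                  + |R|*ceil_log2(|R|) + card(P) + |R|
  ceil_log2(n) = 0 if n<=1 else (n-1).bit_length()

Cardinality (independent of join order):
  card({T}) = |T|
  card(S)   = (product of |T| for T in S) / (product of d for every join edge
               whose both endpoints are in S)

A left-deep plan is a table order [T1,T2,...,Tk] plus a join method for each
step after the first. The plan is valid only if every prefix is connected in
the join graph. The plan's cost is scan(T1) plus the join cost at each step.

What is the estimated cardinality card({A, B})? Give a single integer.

Tables in S: A(40), B(20)
Edges inside S: A-B(d=20)
numerator = 40 * 20 = 800
denominator = 20 = 20
card(S) = 800 / 20 = 40

40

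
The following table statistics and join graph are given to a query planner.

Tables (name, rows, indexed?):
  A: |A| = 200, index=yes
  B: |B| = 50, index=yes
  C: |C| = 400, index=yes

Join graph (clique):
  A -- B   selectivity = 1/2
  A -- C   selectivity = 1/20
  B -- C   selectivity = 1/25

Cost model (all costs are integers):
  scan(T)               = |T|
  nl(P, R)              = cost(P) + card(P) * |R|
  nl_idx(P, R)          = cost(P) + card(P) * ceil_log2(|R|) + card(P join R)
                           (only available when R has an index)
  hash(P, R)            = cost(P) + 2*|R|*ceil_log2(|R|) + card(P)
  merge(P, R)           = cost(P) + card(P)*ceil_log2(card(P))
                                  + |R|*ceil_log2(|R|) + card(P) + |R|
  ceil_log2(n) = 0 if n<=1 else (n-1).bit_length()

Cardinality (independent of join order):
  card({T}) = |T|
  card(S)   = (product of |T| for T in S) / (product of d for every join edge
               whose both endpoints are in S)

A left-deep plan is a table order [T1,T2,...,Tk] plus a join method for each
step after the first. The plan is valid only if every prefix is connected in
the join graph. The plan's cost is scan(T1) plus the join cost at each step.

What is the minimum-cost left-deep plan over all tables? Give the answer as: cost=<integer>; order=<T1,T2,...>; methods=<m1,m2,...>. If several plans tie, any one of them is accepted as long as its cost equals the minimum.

cost=5300; order=B,C,A; methods=nl_idx,hash

Selinger DP (subsets sized 1..n):
  {A}: scan cost=200, card=200
  {B}: scan cost=50, card=50
  {C}: scan cost=400, card=400
  {AB}: card=5000; try (B,hash)→1000, (A,merge)→2200, (B,merge)→2350, (A,hash)→3300, (A,nl_idx)→5450, (B,nl_idx)→6400 …(+2); best=1000 via (B,hash)
  {AC}: card=4000; try (A,hash)→4000, (C,merge)→6000, (C,nl_idx)→6000, (A,merge)→6200, (C,hash)→7600, (A,nl_idx)→7600 …(+2); best=4000 via (A,hash)
  {BC}: card=800; try (C,nl_idx)→1300, (B,hash)→1400, (B,nl_idx)→3600, (C,merge)→4400, (B,merge)→4750, (C,hash)→7300 …(+2); best=1300 via (C,nl_idx)
  {ABC}: card=4000; try (A,hash)→5300, (B,hash)→8600, (A,nl_idx)→11700, (A,merge)→11900, (C,hash)→13200, (B,nl_idx)→32000 …(+6); best=5300 via (A,hash)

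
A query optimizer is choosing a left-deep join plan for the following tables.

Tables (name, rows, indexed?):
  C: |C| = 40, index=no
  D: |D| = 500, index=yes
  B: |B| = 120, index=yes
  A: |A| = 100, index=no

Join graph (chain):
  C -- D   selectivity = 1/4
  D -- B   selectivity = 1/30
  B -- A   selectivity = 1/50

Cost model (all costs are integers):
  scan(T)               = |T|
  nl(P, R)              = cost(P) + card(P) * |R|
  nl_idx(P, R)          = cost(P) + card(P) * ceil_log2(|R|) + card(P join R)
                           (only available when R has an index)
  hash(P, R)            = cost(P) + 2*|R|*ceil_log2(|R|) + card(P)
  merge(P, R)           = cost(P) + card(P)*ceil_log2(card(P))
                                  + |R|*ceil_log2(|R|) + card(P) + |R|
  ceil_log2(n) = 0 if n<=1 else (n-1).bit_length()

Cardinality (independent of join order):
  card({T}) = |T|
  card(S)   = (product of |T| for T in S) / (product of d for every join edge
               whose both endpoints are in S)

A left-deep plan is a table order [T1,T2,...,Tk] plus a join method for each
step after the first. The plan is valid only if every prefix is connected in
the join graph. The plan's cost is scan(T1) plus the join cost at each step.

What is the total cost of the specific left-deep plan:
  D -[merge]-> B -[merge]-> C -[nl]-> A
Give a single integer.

2030740

step 1: scan D: cost=500, card=500
step 2: join B via merge
    card(P join B) = 500*120/(30) = 2000
    cost = 500 + 500*9 + 120*7 + 500 + 120 = 6460
step 3: join C via merge
    card(P join C) = 2000*40/(4) = 20000
    cost = 6460 + 2000*11 + 40*6 + 2000 + 40 = 30740
step 4: join A via nl
    card(P join A) = 20000*100/(50) = 40000
    cost = 30740 + 20000*100 = 2030740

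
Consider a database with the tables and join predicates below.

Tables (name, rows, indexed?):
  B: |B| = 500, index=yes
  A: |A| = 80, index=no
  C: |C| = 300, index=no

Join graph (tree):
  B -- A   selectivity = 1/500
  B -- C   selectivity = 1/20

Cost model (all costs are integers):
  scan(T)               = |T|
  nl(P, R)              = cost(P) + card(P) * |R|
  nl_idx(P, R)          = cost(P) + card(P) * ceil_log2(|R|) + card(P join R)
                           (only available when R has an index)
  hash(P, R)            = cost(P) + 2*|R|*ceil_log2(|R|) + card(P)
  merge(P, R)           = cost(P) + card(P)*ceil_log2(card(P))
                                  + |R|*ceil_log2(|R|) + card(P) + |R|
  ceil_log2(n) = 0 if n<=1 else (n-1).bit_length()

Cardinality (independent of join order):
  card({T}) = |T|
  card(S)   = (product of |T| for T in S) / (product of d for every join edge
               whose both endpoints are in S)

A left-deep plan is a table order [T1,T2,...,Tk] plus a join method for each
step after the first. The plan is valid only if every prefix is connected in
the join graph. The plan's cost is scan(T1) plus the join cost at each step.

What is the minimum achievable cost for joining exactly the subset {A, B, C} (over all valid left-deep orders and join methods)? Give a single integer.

4520

Selinger DP over subsets of {A,B,C}:
  {B}: scan cost=500, card=500
  {A}: scan cost=80, card=80
  {C}: scan cost=300, card=300
  {AB}: card=80; try (B,nl_idx)→880, (A,hash)→2120, (B,merge)→5720, (A,merge)→6140, (B,hash)→9160, (B,nl)→40080 …(+1); best=880 via (B,nl_idx)
  {BC}: card=7500; try (C,hash)→6400, (B,merge)→8300, (C,merge)→8500, (B,hash)→9600, (B,nl_idx)→10500, (B,nl)→150300 …(+1); best=6400 via (C,hash)
  {ABC}: card=1200; try (C,merge)→4520, (C,hash)→6360, (A,hash)→15020, (C,nl)→24880, (A,merge)→112040, (A,nl)→606400; best=4520 via (C,merge)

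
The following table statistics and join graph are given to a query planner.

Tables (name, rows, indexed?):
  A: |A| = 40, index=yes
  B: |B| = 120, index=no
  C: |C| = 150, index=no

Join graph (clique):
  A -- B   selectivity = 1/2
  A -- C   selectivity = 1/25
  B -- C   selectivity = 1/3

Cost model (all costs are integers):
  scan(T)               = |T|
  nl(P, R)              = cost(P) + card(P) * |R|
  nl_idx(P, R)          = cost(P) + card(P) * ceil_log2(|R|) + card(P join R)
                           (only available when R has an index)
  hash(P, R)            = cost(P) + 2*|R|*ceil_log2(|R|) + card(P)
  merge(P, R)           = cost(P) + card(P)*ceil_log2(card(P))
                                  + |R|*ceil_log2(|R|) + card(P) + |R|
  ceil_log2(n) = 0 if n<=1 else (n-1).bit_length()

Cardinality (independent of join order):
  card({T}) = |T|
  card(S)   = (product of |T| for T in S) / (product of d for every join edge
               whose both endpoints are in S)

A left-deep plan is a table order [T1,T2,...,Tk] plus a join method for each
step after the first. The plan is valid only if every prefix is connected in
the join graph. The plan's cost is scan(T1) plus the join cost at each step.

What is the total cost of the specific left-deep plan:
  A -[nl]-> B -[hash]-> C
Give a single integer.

step 1: scan A: cost=40, card=40
step 2: join B via nl
    card(P join B) = 40*120/(2) = 2400
    cost = 40 + 40*120 = 4840
step 3: join C via hash
    card(P join C) = 2400*150/(25*3) = 4800
    cost = 4840 + 2*150*8 + 2400 = 9640

9640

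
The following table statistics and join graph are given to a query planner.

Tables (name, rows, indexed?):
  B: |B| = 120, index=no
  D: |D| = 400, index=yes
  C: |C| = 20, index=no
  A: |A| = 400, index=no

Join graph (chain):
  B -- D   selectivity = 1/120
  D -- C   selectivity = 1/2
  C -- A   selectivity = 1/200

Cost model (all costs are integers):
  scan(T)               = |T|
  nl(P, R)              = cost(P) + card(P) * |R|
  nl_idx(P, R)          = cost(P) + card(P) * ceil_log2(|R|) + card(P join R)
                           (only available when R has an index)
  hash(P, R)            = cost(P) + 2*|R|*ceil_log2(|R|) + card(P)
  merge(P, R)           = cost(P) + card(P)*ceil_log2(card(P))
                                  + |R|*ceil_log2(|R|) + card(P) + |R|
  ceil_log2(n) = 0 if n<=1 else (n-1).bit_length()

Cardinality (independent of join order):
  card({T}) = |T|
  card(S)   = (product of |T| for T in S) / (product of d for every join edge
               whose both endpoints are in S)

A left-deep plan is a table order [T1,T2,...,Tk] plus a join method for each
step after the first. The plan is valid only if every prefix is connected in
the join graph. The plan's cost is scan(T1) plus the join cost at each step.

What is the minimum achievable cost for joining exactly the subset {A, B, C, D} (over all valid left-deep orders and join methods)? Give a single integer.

13400

Selinger DP over subsets of {A,B,C,D}:
  {B}: scan cost=120, card=120
  {D}: scan cost=400, card=400
  {C}: scan cost=20, card=20
  {A}: scan cost=400, card=400
  {BD}: card=400; try (D,nl_idx)→1600, (B,hash)→2480, (D,merge)→5080, (B,merge)→5360, (D,hash)→7440, (D,nl)→48120 …(+1); best=1600 via (D,nl_idx)
  {CD}: card=4000; try (C,hash)→1000, (D,merge)→4140, (D,nl_idx)→4200, (C,merge)→4520, (D,hash)→7240, (D,nl)→8020 …(+1); best=1000 via (C,hash)
  {AC}: card=40; try (C,hash)→1000, (A,merge)→4140, (C,merge)→4520, (A,hash)→7240, (A,nl)→8020, (C,nl)→8400; best=1000 via (C,hash)
  {BCD}: card=4000; try (C,hash)→2200, (C,merge)→5720, (B,hash)→6680, (C,nl)→9600, (B,merge)→53960, (B,nl)→481000; best=2200 via (C,hash)
  {ACD}: card=8000; try (D,merge)→5280, (D,hash)→8240, (D,nl_idx)→9360, (A,hash)→12200, (D,nl)→17000, (A,merge)→57000 …(+1); best=5280 via (D,merge)
  {ABCD}: card=8000; try (A,hash)→13400, (B,hash)→14960, (A,merge)→58200, (B,merge)→118240, (B,nl)→965280, (A,nl)→1602200; best=13400 via (A,hash)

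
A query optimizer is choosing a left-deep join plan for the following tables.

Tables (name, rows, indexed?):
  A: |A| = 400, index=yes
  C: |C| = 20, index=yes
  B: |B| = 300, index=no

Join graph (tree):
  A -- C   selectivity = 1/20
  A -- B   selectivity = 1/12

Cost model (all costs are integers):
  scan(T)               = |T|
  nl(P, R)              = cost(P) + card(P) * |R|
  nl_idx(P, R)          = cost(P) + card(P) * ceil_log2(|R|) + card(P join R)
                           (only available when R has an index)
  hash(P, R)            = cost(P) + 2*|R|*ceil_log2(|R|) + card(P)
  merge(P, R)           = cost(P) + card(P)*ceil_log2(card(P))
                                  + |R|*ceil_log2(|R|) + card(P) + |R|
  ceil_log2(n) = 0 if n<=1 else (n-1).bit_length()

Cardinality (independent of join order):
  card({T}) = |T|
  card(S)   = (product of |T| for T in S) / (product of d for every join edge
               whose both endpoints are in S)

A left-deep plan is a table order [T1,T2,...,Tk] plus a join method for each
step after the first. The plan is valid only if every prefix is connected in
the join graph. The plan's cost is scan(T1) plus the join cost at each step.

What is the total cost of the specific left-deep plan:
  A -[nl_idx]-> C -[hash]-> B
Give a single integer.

8600

step 1: scan A: cost=400, card=400
step 2: join C via nl_idx
    card(P join C) = 400*20/(20) = 400
    cost = 400 + 400*5 + 400 = 2800
step 3: join B via hash
    card(P join B) = 400*300/(12) = 10000
    cost = 2800 + 2*300*9 + 400 = 8600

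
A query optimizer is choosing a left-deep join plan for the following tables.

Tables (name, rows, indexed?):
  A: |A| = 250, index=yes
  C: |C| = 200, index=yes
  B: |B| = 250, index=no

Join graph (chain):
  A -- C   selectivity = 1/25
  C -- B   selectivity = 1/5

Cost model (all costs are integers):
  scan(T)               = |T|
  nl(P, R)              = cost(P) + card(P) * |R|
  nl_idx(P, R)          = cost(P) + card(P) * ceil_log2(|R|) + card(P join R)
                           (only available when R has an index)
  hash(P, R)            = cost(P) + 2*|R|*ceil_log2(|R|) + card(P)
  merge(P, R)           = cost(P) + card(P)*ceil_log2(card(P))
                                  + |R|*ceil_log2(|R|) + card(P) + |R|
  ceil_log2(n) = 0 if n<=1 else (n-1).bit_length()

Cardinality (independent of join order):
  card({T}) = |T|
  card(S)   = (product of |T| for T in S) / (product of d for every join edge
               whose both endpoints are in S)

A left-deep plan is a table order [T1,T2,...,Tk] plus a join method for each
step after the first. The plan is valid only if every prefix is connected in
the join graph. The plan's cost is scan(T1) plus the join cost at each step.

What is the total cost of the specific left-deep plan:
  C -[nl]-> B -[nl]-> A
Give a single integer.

step 1: scan C: cost=200, card=200
step 2: join B via nl
    card(P join B) = 200*250/(5) = 10000
    cost = 200 + 200*250 = 50200
step 3: join A via nl
    card(P join A) = 10000*250/(25) = 100000
    cost = 50200 + 10000*250 = 2550200

2550200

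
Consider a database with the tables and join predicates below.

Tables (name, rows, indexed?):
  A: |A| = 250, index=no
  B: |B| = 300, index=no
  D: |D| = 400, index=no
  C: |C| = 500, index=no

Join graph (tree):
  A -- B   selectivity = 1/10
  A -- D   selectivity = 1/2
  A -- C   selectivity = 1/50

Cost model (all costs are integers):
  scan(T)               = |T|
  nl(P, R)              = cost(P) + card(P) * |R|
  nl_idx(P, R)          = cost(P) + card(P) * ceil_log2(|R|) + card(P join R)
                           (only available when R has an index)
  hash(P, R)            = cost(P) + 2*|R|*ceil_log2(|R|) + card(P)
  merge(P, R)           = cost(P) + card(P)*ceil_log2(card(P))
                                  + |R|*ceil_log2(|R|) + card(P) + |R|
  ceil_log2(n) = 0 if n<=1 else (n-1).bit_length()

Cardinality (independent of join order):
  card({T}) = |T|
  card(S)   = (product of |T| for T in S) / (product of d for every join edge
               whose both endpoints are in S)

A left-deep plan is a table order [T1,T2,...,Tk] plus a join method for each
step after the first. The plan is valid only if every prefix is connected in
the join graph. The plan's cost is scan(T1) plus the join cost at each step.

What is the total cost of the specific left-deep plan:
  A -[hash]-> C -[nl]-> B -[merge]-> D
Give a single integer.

step 1: scan A: cost=250, card=250
step 2: join C via hash
    card(P join C) = 250*500/(50) = 2500
    cost = 250 + 2*500*9 + 250 = 9500
step 3: join B via nl
    card(P join B) = 2500*300/(10) = 75000
    cost = 9500 + 2500*300 = 759500
step 4: join D via merge
    card(P join D) = 75000*400/(2) = 15000000
    cost = 759500 + 75000*17 + 400*9 + 75000 + 400 = 2113500

2113500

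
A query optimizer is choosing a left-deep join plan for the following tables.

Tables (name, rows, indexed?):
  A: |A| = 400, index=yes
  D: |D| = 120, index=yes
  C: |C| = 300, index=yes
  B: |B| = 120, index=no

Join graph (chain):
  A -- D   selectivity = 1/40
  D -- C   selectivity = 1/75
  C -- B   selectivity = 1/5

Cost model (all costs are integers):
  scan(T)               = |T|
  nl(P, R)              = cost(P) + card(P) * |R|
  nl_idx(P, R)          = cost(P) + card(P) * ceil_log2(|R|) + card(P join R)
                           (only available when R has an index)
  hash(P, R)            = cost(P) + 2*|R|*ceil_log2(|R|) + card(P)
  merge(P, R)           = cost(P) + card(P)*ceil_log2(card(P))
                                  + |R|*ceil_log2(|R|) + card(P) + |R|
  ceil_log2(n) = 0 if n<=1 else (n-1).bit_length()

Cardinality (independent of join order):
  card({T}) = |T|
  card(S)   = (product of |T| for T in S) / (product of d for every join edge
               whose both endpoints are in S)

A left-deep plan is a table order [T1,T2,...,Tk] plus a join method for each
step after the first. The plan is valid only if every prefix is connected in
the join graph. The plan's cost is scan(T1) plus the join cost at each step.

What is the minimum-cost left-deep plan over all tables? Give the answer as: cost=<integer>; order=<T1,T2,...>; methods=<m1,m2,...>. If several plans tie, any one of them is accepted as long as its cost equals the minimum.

cost=15480; order=D,A,C,B; methods=nl_idx,hash,hash

Selinger DP (subsets sized 1..n):
  {A}: scan cost=400, card=400
  {D}: scan cost=120, card=120
  {C}: scan cost=300, card=300
  {B}: scan cost=120, card=120
  {AD}: card=1200; try (A,nl_idx)→2400, (D,hash)→2480, (D,nl_idx)→4400, (A,merge)→5080, (D,merge)→5360, (A,hash)→7440 …(+2); best=2400 via (A,nl_idx)
  {CD}: card=480; try (C,nl_idx)→1680, (D,hash)→2280, (D,nl_idx)→2880, (C,merge)→4080, (D,merge)→4260, (C,hash)→5640 …(+2); best=1680 via (C,nl_idx)
  {BC}: card=7200; try (B,hash)→2280, (C,merge)→4080, (B,merge)→4260, (C,hash)→5640, (C,nl_idx)→8400, (C,nl)→36120 …(+1); best=2280 via (B,hash)
  {ACD}: card=4800; try (C,hash)→9000, (A,hash)→9360, (A,merge)→10480, (A,nl_idx)→10800, (C,nl_idx)→18000, (C,merge)→19800 …(+2); best=9000 via (C,hash)
  {BCD}: card=11520; try (B,hash)→3840, (B,merge)→7440, (D,hash)→11160, (B,nl)→59280, (D,nl_idx)→64200, (D,merge)→104040 …(+1); best=3840 via (B,hash)
  {ABCD}: card=115200; try (B,hash)→15480, (A,hash)→22560, (B,merge)→77160, (A,merge)→180640, (A,nl_idx)→222720, (B,nl)→585000 …(+1); best=15480 via (B,hash)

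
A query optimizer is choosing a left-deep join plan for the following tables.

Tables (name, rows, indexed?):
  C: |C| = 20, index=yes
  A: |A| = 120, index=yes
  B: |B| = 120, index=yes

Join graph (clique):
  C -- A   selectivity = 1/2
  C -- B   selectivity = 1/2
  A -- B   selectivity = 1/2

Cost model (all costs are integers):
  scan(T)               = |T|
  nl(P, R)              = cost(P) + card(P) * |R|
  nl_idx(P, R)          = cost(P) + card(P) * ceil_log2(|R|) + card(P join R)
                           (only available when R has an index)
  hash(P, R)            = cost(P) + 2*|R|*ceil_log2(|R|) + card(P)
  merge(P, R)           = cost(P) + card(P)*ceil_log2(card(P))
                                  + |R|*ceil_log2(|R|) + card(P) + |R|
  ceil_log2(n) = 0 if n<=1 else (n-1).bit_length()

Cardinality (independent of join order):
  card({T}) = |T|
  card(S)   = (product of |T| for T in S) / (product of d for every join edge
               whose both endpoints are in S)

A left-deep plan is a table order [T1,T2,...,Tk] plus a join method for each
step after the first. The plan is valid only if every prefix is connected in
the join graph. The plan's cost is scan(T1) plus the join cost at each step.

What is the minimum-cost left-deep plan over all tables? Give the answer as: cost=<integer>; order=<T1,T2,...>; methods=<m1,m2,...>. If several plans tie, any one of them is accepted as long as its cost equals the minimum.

cost=3320; order=A,C,B; methods=hash,hash

Selinger DP (subsets sized 1..n):
  {C}: scan cost=20, card=20
  {A}: scan cost=120, card=120
  {B}: scan cost=120, card=120
  {AC}: card=1200; try (C,hash)→440, (A,merge)→1100, (C,merge)→1200, (A,nl_idx)→1360, (A,hash)→1720, (C,nl_idx)→1920 …(+2); best=440 via (C,hash)
  {BC}: card=1200; try (C,hash)→440, (B,merge)→1100, (C,merge)→1200, (B,nl_idx)→1360, (B,hash)→1720, (C,nl_idx)→1920 …(+2); best=440 via (C,hash)
  {AB}: card=7200; try (B,hash)→1920, (A,hash)→1920, (B,merge)→2040, (A,merge)→2040, (B,nl_idx)→8160, (A,nl_idx)→8160 …(+2); best=1920 via (B,hash)
  {ABC}: card=36000; try (B,hash)→3320, (A,hash)→3320, (C,hash)→9320, (B,merge)→15800, (A,merge)→15800, (B,nl_idx)→44840 …(+6); best=3320 via (B,hash)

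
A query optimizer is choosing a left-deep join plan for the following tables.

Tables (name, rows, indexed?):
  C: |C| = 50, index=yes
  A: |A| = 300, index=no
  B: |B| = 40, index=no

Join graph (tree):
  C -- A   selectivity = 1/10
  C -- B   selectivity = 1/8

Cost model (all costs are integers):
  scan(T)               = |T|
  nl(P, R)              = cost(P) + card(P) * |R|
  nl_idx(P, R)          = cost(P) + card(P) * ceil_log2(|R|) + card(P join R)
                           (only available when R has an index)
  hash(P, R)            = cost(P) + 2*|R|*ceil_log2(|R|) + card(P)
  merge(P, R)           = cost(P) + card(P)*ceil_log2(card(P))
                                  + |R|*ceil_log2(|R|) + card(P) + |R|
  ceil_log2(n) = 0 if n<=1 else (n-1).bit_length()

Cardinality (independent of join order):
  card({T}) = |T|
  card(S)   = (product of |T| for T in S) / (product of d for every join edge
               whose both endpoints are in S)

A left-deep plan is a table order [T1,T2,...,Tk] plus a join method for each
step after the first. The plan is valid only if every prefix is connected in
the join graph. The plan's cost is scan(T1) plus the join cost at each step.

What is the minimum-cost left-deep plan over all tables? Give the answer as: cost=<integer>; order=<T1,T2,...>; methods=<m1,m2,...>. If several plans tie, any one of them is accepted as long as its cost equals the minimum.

Selinger DP (subsets sized 1..n):
  {C}: scan cost=50, card=50
  {A}: scan cost=300, card=300
  {B}: scan cost=40, card=40
  {AC}: card=1500; try (C,hash)→1200, (A,merge)→3400, (C,nl_idx)→3600, (C,merge)→3650, (A,hash)→5500, (A,nl)→15050 …(+1); best=1200 via (C,hash)
  {BC}: card=250; try (C,nl_idx)→530, (B,hash)→580, (C,merge)→670, (C,hash)→680, (B,merge)→680, (C,nl)→2040 …(+1); best=530 via (C,nl_idx)
  {ABC}: card=7500; try (B,hash)→3180, (A,merge)→5780, (A,hash)→6180, (B,merge)→19480, (B,nl)→61200, (A,nl)→75530; best=3180 via (B,hash)

cost=3180; order=A,C,B; methods=hash,hash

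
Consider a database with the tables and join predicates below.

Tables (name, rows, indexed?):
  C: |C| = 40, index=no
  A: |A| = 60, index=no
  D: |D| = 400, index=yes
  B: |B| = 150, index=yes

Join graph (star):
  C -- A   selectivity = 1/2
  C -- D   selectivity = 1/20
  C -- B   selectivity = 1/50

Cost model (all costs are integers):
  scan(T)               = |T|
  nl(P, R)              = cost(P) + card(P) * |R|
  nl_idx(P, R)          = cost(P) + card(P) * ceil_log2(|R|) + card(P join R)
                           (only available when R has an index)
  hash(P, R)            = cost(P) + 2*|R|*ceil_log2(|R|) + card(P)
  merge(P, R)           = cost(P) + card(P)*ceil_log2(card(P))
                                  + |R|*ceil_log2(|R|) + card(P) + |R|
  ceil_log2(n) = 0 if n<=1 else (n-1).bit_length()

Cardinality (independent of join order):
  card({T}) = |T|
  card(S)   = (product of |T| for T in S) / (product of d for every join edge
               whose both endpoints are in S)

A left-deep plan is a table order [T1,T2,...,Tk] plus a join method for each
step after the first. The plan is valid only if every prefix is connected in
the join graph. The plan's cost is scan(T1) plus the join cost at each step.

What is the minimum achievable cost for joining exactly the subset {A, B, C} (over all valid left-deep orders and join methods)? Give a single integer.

Selinger DP over subsets of {A,B,C}:
  {C}: scan cost=40, card=40
  {A}: scan cost=60, card=60
  {B}: scan cost=150, card=150
  {AC}: card=1200; try (C,hash)→600, (A,merge)→740, (C,merge)→760, (A,hash)→800, (A,nl)→2440, (C,nl)→2460; best=600 via (C,hash)
  {BC}: card=120; try (B,nl_idx)→480, (C,hash)→780, (B,merge)→1670, (C,merge)→1780, (B,hash)→2480, (B,nl)→6040 …(+1); best=480 via (B,nl_idx)
  {ABC}: card=3600; try (A,hash)→1320, (A,merge)→1860, (B,hash)→4200, (A,nl)→7680, (B,nl_idx)→13800, (B,merge)→16350 …(+1); best=1320 via (A,hash)

1320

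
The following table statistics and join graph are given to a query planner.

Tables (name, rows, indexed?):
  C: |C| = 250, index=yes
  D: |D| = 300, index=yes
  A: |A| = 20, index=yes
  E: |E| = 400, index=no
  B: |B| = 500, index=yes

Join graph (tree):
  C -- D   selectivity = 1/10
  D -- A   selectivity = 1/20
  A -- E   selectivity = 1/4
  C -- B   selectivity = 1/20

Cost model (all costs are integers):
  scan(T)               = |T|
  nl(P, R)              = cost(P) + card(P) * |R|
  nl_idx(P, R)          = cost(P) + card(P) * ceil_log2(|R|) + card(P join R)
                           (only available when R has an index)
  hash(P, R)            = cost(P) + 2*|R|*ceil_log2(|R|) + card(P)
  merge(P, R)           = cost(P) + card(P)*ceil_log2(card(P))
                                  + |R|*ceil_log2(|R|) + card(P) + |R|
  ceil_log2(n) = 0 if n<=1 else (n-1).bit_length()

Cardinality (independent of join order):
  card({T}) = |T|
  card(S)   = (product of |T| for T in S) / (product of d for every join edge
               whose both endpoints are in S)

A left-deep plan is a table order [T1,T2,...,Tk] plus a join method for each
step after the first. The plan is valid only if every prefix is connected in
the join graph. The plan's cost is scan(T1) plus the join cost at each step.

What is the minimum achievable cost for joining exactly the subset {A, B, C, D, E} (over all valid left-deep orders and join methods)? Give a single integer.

216000

Selinger DP over subsets of {A,B,C,D,E}:
  {C}: scan cost=250, card=250
  {D}: scan cost=300, card=300
  {A}: scan cost=20, card=20
  {E}: scan cost=400, card=400
  {B}: scan cost=500, card=500
  {CD}: card=7500; try (C,hash)→4600, (D,merge)→5500, (C,merge)→5550, (D,hash)→5900, (D,nl_idx)→10000, (C,nl_idx)→10200 …(+2); best=4600 via (C,hash)
  {BC}: card=6250; try (C,hash)→5000, (B,merge)→7500, (C,merge)→7750, (B,nl_idx)→8750, (B,hash)→9500, (C,nl_idx)→10750 …(+2); best=5000 via (C,hash)
  {AD}: card=300; try (D,nl_idx)→500, (A,hash)→800, (A,nl_idx)→2100, (D,merge)→3140, (A,merge)→3420, (D,hash)→5440 …(+2); best=500 via (D,nl_idx)
  {AE}: card=2000; try (A,hash)→1000, (E,merge)→4140, (A,nl_idx)→4400, (A,merge)→4520, (E,hash)→7240, (E,nl)→8020 …(+1); best=1000 via (A,hash)
  {ACD}: card=7500; try (C,hash)→4800, (C,merge)→5750, (C,nl_idx)→10400, (A,hash)→12300, (A,nl_idx)→49600, (C,nl)→75500 …(+2); best=4800 via (C,hash)
  {BCD}: card=187500; try (D,hash)→16650, (B,hash)→21100, (D,merge)→95500, (B,merge)→114600, (D,nl_idx)→248750, (B,nl_idx)→259600 …(+2); best=16650 via (D,hash)
  {ADE}: card=30000; try (E,merge)→7500, (E,hash)→8000, (D,hash)→8400, (D,merge)→28000, (D,nl_idx)→49000, (E,nl)→120500 …(+1); best=7500 via (E,merge)
  {ACDE}: card=750000; try (E,hash)→19500, (C,hash)→41500, (E,merge)→113800, (C,merge)→489750, (C,nl_idx)→997500, (E,nl)→3004800 …(+1); best=19500 via (E,hash)
  {ABCD}: card=187500; try (B,hash)→21300, (B,merge)→114800, (A,hash)→204350, (B,nl_idx)→259800, (A,nl_idx)→1141650, (A,merge)→3579270 …(+2); best=21300 via (B,hash)
  {ABCDE}: card=18750000; try (E,hash)→216000, (B,hash)→778500, (E,merge)→3587800, (B,merge)→15774500, (B,nl_idx)→25519500, (E,nl)→75021300 …(+1); best=216000 via (E,hash)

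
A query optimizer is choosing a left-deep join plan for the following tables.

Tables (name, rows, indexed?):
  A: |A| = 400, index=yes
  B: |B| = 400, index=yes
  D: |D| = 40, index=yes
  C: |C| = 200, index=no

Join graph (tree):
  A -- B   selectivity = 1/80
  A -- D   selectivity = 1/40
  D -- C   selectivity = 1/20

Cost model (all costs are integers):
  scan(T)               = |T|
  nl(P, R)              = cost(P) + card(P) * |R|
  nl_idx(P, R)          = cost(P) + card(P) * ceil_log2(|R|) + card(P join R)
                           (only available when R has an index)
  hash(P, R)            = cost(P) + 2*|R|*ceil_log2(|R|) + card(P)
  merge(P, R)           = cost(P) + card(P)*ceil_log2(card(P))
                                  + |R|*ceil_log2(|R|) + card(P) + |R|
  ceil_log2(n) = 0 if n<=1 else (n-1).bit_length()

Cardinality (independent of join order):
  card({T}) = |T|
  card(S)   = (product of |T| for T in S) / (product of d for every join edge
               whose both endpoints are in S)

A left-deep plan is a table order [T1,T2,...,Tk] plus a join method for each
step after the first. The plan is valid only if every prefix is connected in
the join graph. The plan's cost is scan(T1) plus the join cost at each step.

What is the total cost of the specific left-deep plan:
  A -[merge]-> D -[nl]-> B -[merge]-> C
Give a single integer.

step 1: scan A: cost=400, card=400
step 2: join D via merge
    card(P join D) = 400*40/(40) = 400
    cost = 400 + 400*9 + 40*6 + 400 + 40 = 4680
step 3: join B via nl
    card(P join B) = 400*400/(80) = 2000
    cost = 4680 + 400*400 = 164680
step 4: join C via merge
    card(P join C) = 2000*200/(20) = 20000
    cost = 164680 + 2000*11 + 200*8 + 2000 + 200 = 190480

190480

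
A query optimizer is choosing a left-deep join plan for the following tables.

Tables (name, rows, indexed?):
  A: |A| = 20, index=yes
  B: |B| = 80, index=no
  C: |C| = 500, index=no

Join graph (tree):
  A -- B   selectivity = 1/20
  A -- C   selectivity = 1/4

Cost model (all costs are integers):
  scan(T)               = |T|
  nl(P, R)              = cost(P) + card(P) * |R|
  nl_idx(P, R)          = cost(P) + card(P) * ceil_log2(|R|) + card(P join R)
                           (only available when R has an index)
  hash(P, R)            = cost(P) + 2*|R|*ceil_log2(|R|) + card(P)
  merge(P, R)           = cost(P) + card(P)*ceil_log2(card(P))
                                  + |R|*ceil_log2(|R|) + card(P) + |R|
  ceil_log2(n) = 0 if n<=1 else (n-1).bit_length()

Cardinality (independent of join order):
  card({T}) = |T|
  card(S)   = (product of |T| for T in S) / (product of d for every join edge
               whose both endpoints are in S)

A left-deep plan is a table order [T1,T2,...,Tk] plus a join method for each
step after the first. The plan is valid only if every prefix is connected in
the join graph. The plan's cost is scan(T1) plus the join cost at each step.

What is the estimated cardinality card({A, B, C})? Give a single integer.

10000

Tables in S: A(20), B(80), C(500)
Edges inside S: A-B(d=20), A-C(d=4)
numerator = 20 * 80 * 500 = 800000
denominator = 20 * 4 = 80
card(S) = 800000 / 80 = 10000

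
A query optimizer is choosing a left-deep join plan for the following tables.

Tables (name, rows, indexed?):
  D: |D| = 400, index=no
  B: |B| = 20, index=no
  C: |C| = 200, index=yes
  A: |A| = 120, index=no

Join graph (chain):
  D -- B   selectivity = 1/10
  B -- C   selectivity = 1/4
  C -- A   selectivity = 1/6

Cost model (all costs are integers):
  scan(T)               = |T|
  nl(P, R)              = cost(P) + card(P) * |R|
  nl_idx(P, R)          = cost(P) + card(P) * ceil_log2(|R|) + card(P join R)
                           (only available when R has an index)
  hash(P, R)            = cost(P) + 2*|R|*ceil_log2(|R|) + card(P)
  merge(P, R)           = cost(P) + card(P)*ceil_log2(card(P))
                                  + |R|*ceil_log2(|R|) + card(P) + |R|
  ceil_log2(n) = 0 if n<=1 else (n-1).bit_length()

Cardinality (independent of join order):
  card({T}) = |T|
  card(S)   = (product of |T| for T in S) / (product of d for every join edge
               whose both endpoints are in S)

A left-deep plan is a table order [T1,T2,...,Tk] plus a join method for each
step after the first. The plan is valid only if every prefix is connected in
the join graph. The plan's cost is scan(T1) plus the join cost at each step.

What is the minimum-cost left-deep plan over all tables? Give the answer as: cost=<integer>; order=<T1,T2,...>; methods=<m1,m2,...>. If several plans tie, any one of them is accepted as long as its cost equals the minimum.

cost=30480; order=C,B,A,D; methods=hash,hash,hash

Selinger DP (subsets sized 1..n):
  {D}: scan cost=400, card=400
  {B}: scan cost=20, card=20
  {C}: scan cost=200, card=200
  {A}: scan cost=120, card=120
  {BD}: card=800; try (B,hash)→1000, (D,merge)→4140, (B,merge)→4520, (D,hash)→7240, (D,nl)→8020, (B,nl)→8400; best=1000 via (B,hash)
  {BC}: card=1000; try (B,hash)→600, (C,nl_idx)→1180, (C,merge)→1940, (B,merge)→2120, (C,hash)→3240, (C,nl)→4020 …(+1); best=600 via (B,hash)
  {AC}: card=4000; try (A,hash)→2080, (C,merge)→2880, (A,merge)→2960, (C,hash)→3440, (C,nl_idx)→5080, (C,nl)→24120 …(+1); best=2080 via (A,hash)
  {BCD}: card=40000; try (C,hash)→5000, (D,hash)→8800, (C,merge)→11600, (D,merge)→15600, (C,nl_idx)→47400, (C,nl)→161000 …(+1); best=5000 via (C,hash)
  {ABC}: card=20000; try (A,hash)→3280, (B,hash)→6280, (A,merge)→12560, (B,merge)→54200, (B,nl)→82080, (A,nl)→120600; best=3280 via (A,hash)
  {ABCD}: card=800000; try (D,hash)→30480, (A,hash)→46680, (D,merge)→327280, (A,merge)→685960, (A,nl)→4805000, (D,nl)→8003280; best=30480 via (D,hash)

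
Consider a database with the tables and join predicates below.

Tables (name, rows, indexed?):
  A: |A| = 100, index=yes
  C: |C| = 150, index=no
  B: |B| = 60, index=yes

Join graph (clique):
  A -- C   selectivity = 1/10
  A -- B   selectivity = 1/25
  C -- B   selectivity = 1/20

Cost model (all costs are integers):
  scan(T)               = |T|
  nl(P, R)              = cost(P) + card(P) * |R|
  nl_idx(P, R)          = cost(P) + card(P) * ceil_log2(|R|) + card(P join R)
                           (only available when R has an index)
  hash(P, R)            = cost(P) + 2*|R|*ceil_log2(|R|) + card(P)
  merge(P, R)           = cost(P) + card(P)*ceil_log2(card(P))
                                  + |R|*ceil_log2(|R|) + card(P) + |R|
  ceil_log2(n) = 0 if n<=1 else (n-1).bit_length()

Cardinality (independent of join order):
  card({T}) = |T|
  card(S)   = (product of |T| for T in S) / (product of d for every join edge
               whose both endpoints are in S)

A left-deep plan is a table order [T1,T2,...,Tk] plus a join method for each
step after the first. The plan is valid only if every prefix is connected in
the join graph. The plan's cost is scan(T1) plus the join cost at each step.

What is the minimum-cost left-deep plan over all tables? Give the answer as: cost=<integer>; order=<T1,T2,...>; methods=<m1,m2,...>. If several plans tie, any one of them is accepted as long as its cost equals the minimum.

cost=2870; order=C,B,A; methods=hash,hash

Selinger DP (subsets sized 1..n):
  {A}: scan cost=100, card=100
  {C}: scan cost=150, card=150
  {B}: scan cost=60, card=60
  {AC}: card=1500; try (A,hash)→1700, (C,merge)→2250, (A,merge)→2300, (C,hash)→2600, (A,nl_idx)→2700, (C,nl)→15100 …(+1); best=1700 via (A,hash)
  {AB}: card=240; try (A,nl_idx)→720, (B,hash)→920, (B,nl_idx)→940, (A,merge)→1280, (B,merge)→1320, (A,hash)→1520 …(+2); best=720 via (A,nl_idx)
  {BC}: card=450; try (B,hash)→1020, (B,nl_idx)→1500, (C,merge)→1830, (B,merge)→1920, (C,hash)→2520, (C,nl)→9060 …(+1); best=1020 via (B,hash)
  {ABC}: card=180; try (A,hash)→2870, (C,hash)→3360, (B,hash)→3920, (C,merge)→4230, (A,nl_idx)→4350, (A,merge)→6320 …(+5); best=2870 via (A,hash)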